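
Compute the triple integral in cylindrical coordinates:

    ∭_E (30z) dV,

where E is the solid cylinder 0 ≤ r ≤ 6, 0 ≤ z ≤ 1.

In cylindrical coordinates, x = r cos(θ), y = r sin(θ), z = z, and dV = r dr dθ dz.

The integrand becomes 30z, so

    ∭_E (30z) dV = ∫_{0}^{2π} ∫_{0}^{6} ∫_{0}^{1} (30z) · r dz dr dθ.

Inner (z): 15r.
Middle (r from 0 to 6): 270.
Outer (θ): 540π.

Therefore the triple integral equals 540π.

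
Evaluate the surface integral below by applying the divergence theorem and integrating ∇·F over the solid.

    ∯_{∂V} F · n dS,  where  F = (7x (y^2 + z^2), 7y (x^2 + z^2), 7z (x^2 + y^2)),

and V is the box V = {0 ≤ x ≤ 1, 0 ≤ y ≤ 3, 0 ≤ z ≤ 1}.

By the divergence theorem,

    ∯_{∂V} F · n dS = ∭_V (∇ · F) dV.

Compute the divergence:
    ∇ · F = ∂F_x/∂x + ∂F_y/∂y + ∂F_z/∂z = 7y^2 + 7z^2 + 7x^2 + 7z^2 + 7x^2 + 7y^2 = 14x^2 + 14y^2 + 14z^2.

V is a rectangular box, so dV = dx dy dz with 0 ≤ x ≤ 1, 0 ≤ y ≤ 3, 0 ≤ z ≤ 1.

Integrate (14x^2 + 14y^2 + 14z^2) over V as an iterated integral:

    ∭_V (∇·F) dV = ∫_0^{1} ∫_0^{3} ∫_0^{1} (14x^2 + 14y^2 + 14z^2) dz dy dx.

Inner (z from 0 to 1): 14x^2 + 14y^2 + 14/3.
Middle (y from 0 to 3): 42x^2 + 140.
Outer (x from 0 to 1): 154.

Therefore ∯_{∂V} F · n dS = 154.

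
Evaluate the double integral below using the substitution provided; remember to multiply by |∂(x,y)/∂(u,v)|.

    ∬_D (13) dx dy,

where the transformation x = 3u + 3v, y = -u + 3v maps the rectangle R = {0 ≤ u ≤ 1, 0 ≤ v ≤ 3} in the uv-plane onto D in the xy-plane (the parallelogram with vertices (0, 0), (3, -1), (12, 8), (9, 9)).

Compute the Jacobian determinant of (x, y) with respect to (u, v):

    ∂(x,y)/∂(u,v) = | 3  3 | = (3)(3) - (3)(-1) = 12.
                   | -1  3 |

Its absolute value is |J| = 12 (the area scaling factor).

Substituting x = 3u + 3v, y = -u + 3v into the integrand,

    13 → 13,

so the integral becomes

    ∬_R (13) · |J| du dv = ∫_0^1 ∫_0^3 (156) dv du.

Inner (v): 468.
Outer (u): 468.

Therefore ∬_D (13) dx dy = 468.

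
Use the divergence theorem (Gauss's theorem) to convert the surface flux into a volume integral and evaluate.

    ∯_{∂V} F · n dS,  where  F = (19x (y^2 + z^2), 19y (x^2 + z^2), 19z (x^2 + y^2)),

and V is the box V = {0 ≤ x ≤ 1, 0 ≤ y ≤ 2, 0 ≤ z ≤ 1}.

By the divergence theorem,

    ∯_{∂V} F · n dS = ∭_V (∇ · F) dV.

Compute the divergence:
    ∇ · F = ∂F_x/∂x + ∂F_y/∂y + ∂F_z/∂z = 19y^2 + 19z^2 + 19x^2 + 19z^2 + 19x^2 + 19y^2 = 38x^2 + 38y^2 + 38z^2.

V is a rectangular box, so dV = dx dy dz with 0 ≤ x ≤ 1, 0 ≤ y ≤ 2, 0 ≤ z ≤ 1.

Integrate (38x^2 + 38y^2 + 38z^2) over V as an iterated integral:

    ∭_V (∇·F) dV = ∫_0^{1} ∫_0^{2} ∫_0^{1} (38x^2 + 38y^2 + 38z^2) dz dy dx.

Inner (z from 0 to 1): 38x^2 + 38y^2 + 38/3.
Middle (y from 0 to 2): 76x^2 + 380/3.
Outer (x from 0 to 1): 152.

Therefore ∯_{∂V} F · n dS = 152.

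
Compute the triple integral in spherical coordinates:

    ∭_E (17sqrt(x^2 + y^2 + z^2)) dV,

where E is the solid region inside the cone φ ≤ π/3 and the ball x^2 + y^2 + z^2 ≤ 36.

In spherical coordinates, x = ρ sin(φ) cos(θ), y = ρ sin(φ) sin(θ), z = ρ cos(φ), and dV = ρ^2 sin(φ) dρ dφ dθ.

The integrand becomes 17ρ, so

    ∭_E (17sqrt(x^2 + y^2 + z^2)) dV = ∫_{0}^{2π} ∫_{0}^{π/3} ∫_{0}^{6} (17ρ) · ρ^2 sin(φ) dρ dφ dθ.

Inner (ρ): 5508sin(φ).
Middle (φ): 2754.
Outer (θ): 5508π.

Therefore the triple integral equals 5508π.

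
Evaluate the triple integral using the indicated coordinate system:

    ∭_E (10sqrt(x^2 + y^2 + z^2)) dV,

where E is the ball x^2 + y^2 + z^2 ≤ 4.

In spherical coordinates, x = ρ sin(φ) cos(θ), y = ρ sin(φ) sin(θ), z = ρ cos(φ), and dV = ρ^2 sin(φ) dρ dφ dθ.

The integrand becomes 10ρ, so

    ∭_E (10sqrt(x^2 + y^2 + z^2)) dV = ∫_{0}^{2π} ∫_{0}^{π} ∫_{0}^{2} (10ρ) · ρ^2 sin(φ) dρ dφ dθ.

Inner (ρ): 40sin(φ).
Middle (φ): 80.
Outer (θ): 160π.

Therefore the triple integral equals 160π.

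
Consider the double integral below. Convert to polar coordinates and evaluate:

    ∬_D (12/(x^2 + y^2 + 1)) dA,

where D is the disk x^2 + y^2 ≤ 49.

The region D is 0 ≤ r ≤ 7, 0 ≤ θ ≤ 2π in polar coordinates, where x = r cos(θ), y = r sin(θ), and dA = r dr dθ.

Under the substitution, the integrand becomes 12/(r^2 + 1), so

    ∬_D (12/(x^2 + y^2 + 1)) dA = ∫_{0}^{2π} ∫_{0}^{7} (12/(r^2 + 1)) · r dr dθ.

Inner integral (in r): ∫_{0}^{7} (12/(r^2 + 1)) · r dr = log(15625000000).

Outer integral (in θ): ∫_{0}^{2π} (log(15625000000)) dθ = 12π log(50).

Therefore ∬_D (12/(x^2 + y^2 + 1)) dA = 12π log(50).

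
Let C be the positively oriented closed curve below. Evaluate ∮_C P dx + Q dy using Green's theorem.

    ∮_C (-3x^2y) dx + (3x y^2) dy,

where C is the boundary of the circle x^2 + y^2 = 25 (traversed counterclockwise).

Green's theorem converts the closed line integral into a double integral over the enclosed region D:

    ∮_C P dx + Q dy = ∬_D (∂Q/∂x - ∂P/∂y) dA.

Here P = -3x^2y, Q = 3x y^2, so

    ∂Q/∂x = 3y^2,    ∂P/∂y = -3x^2,
    ∂Q/∂x - ∂P/∂y = 3x^2 + 3y^2.

D is the region x^2 + y^2 ≤ 25. Evaluating the double integral:

In polar coordinates (x = r cos θ, y = r sin θ, dA = r dr dθ) the integrand becomes 3r^2, so

    ∬_D (3x^2 + 3y^2) dA = ∫_0^{2π} ∫_0^{5} (3r^2) · r dr dθ.

Inner (r from 0 to 5): 1875/4.
Outer (θ from 0 to 2π): 1875π/2.

Therefore ∮_C P dx + Q dy = 1875π/2.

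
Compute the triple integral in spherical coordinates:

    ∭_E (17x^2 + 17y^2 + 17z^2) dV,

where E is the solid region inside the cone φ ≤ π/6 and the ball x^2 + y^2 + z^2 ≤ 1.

In spherical coordinates, x = ρ sin(φ) cos(θ), y = ρ sin(φ) sin(θ), z = ρ cos(φ), and dV = ρ^2 sin(φ) dρ dφ dθ.

The integrand becomes 17ρ^2, so

    ∭_E (17x^2 + 17y^2 + 17z^2) dV = ∫_{0}^{2π} ∫_{0}^{π/6} ∫_{0}^{1} (17ρ^2) · ρ^2 sin(φ) dρ dφ dθ.

Inner (ρ): 17sin(φ)/5.
Middle (φ): 17/5 - 17sqrt(3)/10.
Outer (θ): 17π (2 - sqrt(3))/5.

Therefore the triple integral equals 17π (2 - sqrt(3))/5.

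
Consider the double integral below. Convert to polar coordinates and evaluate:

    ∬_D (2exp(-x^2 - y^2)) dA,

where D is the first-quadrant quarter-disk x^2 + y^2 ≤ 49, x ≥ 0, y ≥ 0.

The region D is 0 ≤ r ≤ 7, 0 ≤ θ ≤ π/2 in polar coordinates, where x = r cos(θ), y = r sin(θ), and dA = r dr dθ.

Under the substitution, the integrand becomes 2exp(-r^2), so

    ∬_D (2exp(-x^2 - y^2)) dA = ∫_{0}^{π/2} ∫_{0}^{7} (2exp(-r^2)) · r dr dθ.

Inner integral (in r): ∫_{0}^{7} (2exp(-r^2)) · r dr = 1 - exp(-49).

Outer integral (in θ): ∫_{0}^{π/2} (1 - exp(-49)) dθ = -π exp(-49)/2 + π/2.

Therefore ∬_D (2exp(-x^2 - y^2)) dA = -π exp(-49)/2 + π/2.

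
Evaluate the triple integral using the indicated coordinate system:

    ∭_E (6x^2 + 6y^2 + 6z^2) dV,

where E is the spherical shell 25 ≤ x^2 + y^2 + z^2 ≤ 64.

In spherical coordinates, x = ρ sin(φ) cos(θ), y = ρ sin(φ) sin(θ), z = ρ cos(φ), and dV = ρ^2 sin(φ) dρ dφ dθ.

The integrand becomes 6ρ^2, so

    ∭_E (6x^2 + 6y^2 + 6z^2) dV = ∫_{0}^{2π} ∫_{0}^{π} ∫_{5}^{8} (6ρ^2) · ρ^2 sin(φ) dρ dφ dθ.

Inner (ρ): 177858sin(φ)/5.
Middle (φ): 355716/5.
Outer (θ): 711432π/5.

Therefore the triple integral equals 711432π/5.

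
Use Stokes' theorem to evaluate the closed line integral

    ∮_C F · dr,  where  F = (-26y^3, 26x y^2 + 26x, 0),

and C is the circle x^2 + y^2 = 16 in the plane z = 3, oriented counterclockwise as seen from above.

Let S be the flat disk x^2 + y^2 ≤ 16 in the plane z = 3, with upward unit normal n̂ = ẑ. By Stokes' theorem,

    ∮_C F · dr = ∬_S (∇ × F) · n̂ dS = ∬_D (curl F)_z dA,

where D is the disk x^2 + y^2 ≤ 16.

Compute the curl of F = (-26y^3, 26x y^2 + 26x, 0):
    (∇ × F)_x = ∂F_z/∂y - ∂F_y/∂z = 0,
    (∇ × F)_y = ∂F_x/∂z - ∂F_z/∂x = 0,
    (∇ × F)_z = ∂F_y/∂x - ∂F_x/∂y = 104y^2 + 26.

On z = 3, (curl F)_z = 104y^2 + 26.

Convert to polar (x = r cos θ, y = r sin θ, dA = r dr dθ); the integrand becomes 104r^2sin(θ)^2 + 26, so

    ∬_D (curl F)_z dA = ∫_0^{2π} ∫_0^{4} (104r^2sin(θ)^2 + 26) · r dr dθ.

Inner (r from 0 to 4): 6656sin(θ)^2 + 208.
Outer (θ from 0 to 2π): 7072π.

Therefore ∮_C F · dr = 7072π.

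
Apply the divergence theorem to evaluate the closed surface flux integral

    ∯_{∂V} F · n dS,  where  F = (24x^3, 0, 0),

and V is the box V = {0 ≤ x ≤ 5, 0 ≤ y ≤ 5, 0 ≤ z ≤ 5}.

By the divergence theorem,

    ∯_{∂V} F · n dS = ∭_V (∇ · F) dV.

Compute the divergence:
    ∇ · F = ∂F_x/∂x + ∂F_y/∂y + ∂F_z/∂z = 72x^2 + 0 + 0 = 72x^2.

V is a rectangular box, so dV = dx dy dz with 0 ≤ x ≤ 5, 0 ≤ y ≤ 5, 0 ≤ z ≤ 5.

Integrate (72x^2) over V as an iterated integral:

    ∭_V (∇·F) dV = ∫_0^{5} ∫_0^{5} ∫_0^{5} (72x^2) dz dy dx.

Inner (z from 0 to 5): 360x^2.
Middle (y from 0 to 5): 1800x^2.
Outer (x from 0 to 5): 75000.

Therefore ∯_{∂V} F · n dS = 75000.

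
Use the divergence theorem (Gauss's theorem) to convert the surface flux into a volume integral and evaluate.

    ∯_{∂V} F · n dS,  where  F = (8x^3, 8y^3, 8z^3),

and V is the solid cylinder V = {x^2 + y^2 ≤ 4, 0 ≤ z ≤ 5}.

By the divergence theorem,

    ∯_{∂V} F · n dS = ∭_V (∇ · F) dV.

Compute the divergence:
    ∇ · F = ∂F_x/∂x + ∂F_y/∂y + ∂F_z/∂z = 24x^2 + 24y^2 + 24z^2.

In cylindrical coordinates, x = r cos(θ), y = r sin(θ), z = z, dV = r dr dθ dz, with 0 ≤ r ≤ 2, 0 ≤ θ ≤ 2π, 0 ≤ z ≤ 5.

The integrand, after substitution and multiplying by the volume element, becomes (24r^2 + 24z^2) · r, so

    ∭_V (∇·F) dV = ∫_0^{2π} ∫_0^{2} ∫_0^{5} (24r^2 + 24z^2) · r dz dr dθ.

Inner (z from 0 to 5): 120r^3 + 1000r.
Middle (r from 0 to 2): 2480.
Outer (θ from 0 to 2π): 4960π.

Therefore ∯_{∂V} F · n dS = 4960π.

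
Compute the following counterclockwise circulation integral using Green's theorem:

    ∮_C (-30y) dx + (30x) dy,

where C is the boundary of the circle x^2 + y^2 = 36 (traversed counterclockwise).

Green's theorem converts the closed line integral into a double integral over the enclosed region D:

    ∮_C P dx + Q dy = ∬_D (∂Q/∂x - ∂P/∂y) dA.

Here P = -30y, Q = 30x, so

    ∂Q/∂x = 30,    ∂P/∂y = -30,
    ∂Q/∂x - ∂P/∂y = 60.

D is the region x^2 + y^2 ≤ 36. Evaluating the double integral:

In polar coordinates (x = r cos θ, y = r sin θ, dA = r dr dθ) the integrand becomes 60, so

    ∬_D (60) dA = ∫_0^{2π} ∫_0^{6} (60) · r dr dθ.

Inner (r from 0 to 6): 1080.
Outer (θ from 0 to 2π): 2160π.

Therefore ∮_C P dx + Q dy = 2160π.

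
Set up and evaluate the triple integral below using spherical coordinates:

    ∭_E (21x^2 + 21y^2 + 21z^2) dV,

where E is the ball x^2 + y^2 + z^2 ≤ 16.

In spherical coordinates, x = ρ sin(φ) cos(θ), y = ρ sin(φ) sin(θ), z = ρ cos(φ), and dV = ρ^2 sin(φ) dρ dφ dθ.

The integrand becomes 21ρ^2, so

    ∭_E (21x^2 + 21y^2 + 21z^2) dV = ∫_{0}^{2π} ∫_{0}^{π} ∫_{0}^{4} (21ρ^2) · ρ^2 sin(φ) dρ dφ dθ.

Inner (ρ): 21504sin(φ)/5.
Middle (φ): 43008/5.
Outer (θ): 86016π/5.

Therefore the triple integral equals 86016π/5.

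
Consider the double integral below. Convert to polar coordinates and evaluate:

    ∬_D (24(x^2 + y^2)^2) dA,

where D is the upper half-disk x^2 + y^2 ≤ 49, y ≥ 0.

The region D is 0 ≤ r ≤ 7, 0 ≤ θ ≤ π in polar coordinates, where x = r cos(θ), y = r sin(θ), and dA = r dr dθ.

Under the substitution, the integrand becomes 24r^4, so

    ∬_D (24(x^2 + y^2)^2) dA = ∫_{0}^{π} ∫_{0}^{7} (24r^4) · r dr dθ.

Inner integral (in r): ∫_{0}^{7} (24r^4) · r dr = 470596.

Outer integral (in θ): ∫_{0}^{π} (470596) dθ = 470596π.

Therefore ∬_D (24(x^2 + y^2)^2) dA = 470596π.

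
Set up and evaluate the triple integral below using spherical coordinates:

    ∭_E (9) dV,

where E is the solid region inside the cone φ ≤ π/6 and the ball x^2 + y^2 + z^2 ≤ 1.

In spherical coordinates, x = ρ sin(φ) cos(θ), y = ρ sin(φ) sin(θ), z = ρ cos(φ), and dV = ρ^2 sin(φ) dρ dφ dθ.

The integrand becomes 9, so

    ∭_E (9) dV = ∫_{0}^{2π} ∫_{0}^{π/6} ∫_{0}^{1} (9) · ρ^2 sin(φ) dρ dφ dθ.

Inner (ρ): 3sin(φ).
Middle (φ): 3 - 3sqrt(3)/2.
Outer (θ): 3π (2 - sqrt(3)).

Therefore the triple integral equals 3π (2 - sqrt(3)).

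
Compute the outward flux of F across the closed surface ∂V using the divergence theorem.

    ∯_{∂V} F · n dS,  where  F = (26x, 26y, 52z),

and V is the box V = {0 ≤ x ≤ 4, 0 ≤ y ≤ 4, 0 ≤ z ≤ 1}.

By the divergence theorem,

    ∯_{∂V} F · n dS = ∭_V (∇ · F) dV.

Compute the divergence:
    ∇ · F = ∂F_x/∂x + ∂F_y/∂y + ∂F_z/∂z = 26 + 26 + 52 = 104.

V is a rectangular box, so dV = dx dy dz with 0 ≤ x ≤ 4, 0 ≤ y ≤ 4, 0 ≤ z ≤ 1.

Integrate (104) over V as an iterated integral:

    ∭_V (∇·F) dV = ∫_0^{4} ∫_0^{4} ∫_0^{1} (104) dz dy dx.

Inner (z from 0 to 1): 104.
Middle (y from 0 to 4): 416.
Outer (x from 0 to 4): 1664.

Therefore ∯_{∂V} F · n dS = 1664.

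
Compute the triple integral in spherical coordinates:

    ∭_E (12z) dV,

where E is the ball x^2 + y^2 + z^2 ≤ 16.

In spherical coordinates, x = ρ sin(φ) cos(θ), y = ρ sin(φ) sin(θ), z = ρ cos(φ), and dV = ρ^2 sin(φ) dρ dφ dθ.

The integrand becomes 12ρ cos(φ), so

    ∭_E (12z) dV = ∫_{0}^{2π} ∫_{0}^{π} ∫_{0}^{4} (12ρ cos(φ)) · ρ^2 sin(φ) dρ dφ dθ.

Inner (ρ): 384sin(2φ).
Middle (φ): 0.
Outer (θ): 0.

Therefore the triple integral equals 0.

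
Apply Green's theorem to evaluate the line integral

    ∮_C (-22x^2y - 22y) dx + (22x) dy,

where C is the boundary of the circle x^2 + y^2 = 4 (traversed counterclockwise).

Green's theorem converts the closed line integral into a double integral over the enclosed region D:

    ∮_C P dx + Q dy = ∬_D (∂Q/∂x - ∂P/∂y) dA.

Here P = -22x^2y - 22y, Q = 22x, so

    ∂Q/∂x = 22,    ∂P/∂y = -22x^2 - 22,
    ∂Q/∂x - ∂P/∂y = 22x^2 + 44.

D is the region x^2 + y^2 ≤ 4. Evaluating the double integral:

In polar coordinates (x = r cos θ, y = r sin θ, dA = r dr dθ) the integrand becomes 22r^2cos(θ)^2 + 44, so

    ∬_D (22x^2 + 44) dA = ∫_0^{2π} ∫_0^{2} (22r^2cos(θ)^2 + 44) · r dr dθ.

Inner (r from 0 to 2): 88cos(θ)^2 + 88.
Outer (θ from 0 to 2π): 264π.

Therefore ∮_C P dx + Q dy = 264π.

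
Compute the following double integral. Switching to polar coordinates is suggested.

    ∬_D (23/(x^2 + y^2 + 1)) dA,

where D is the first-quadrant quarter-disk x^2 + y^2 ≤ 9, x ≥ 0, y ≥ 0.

The region D is 0 ≤ r ≤ 3, 0 ≤ θ ≤ π/2 in polar coordinates, where x = r cos(θ), y = r sin(θ), and dA = r dr dθ.

Under the substitution, the integrand becomes 23/(r^2 + 1), so

    ∬_D (23/(x^2 + y^2 + 1)) dA = ∫_{0}^{π/2} ∫_{0}^{3} (23/(r^2 + 1)) · r dr dθ.

Inner integral (in r): ∫_{0}^{3} (23/(r^2 + 1)) · r dr = 23log(10)/2.

Outer integral (in θ): ∫_{0}^{π/2} (23log(10)/2) dθ = 23π log(10)/4.

Therefore ∬_D (23/(x^2 + y^2 + 1)) dA = 23π log(10)/4.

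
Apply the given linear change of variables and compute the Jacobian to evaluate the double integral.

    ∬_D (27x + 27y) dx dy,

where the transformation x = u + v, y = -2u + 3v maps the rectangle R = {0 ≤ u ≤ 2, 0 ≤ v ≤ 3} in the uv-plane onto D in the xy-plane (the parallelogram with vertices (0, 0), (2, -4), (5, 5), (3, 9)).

Compute the Jacobian determinant of (x, y) with respect to (u, v):

    ∂(x,y)/∂(u,v) = | 1  1 | = (1)(3) - (1)(-2) = 5.
                   | -2  3 |

Its absolute value is |J| = 5 (the area scaling factor).

Substituting x = u + v, y = -2u + 3v into the integrand,

    27x + 27y → -27u + 108v,

so the integral becomes

    ∬_R (-27u + 108v) · |J| du dv = ∫_0^2 ∫_0^3 (-135u + 540v) dv du.

Inner (v): 2430 - 405u.
Outer (u): 4050.

Therefore ∬_D (27x + 27y) dx dy = 4050.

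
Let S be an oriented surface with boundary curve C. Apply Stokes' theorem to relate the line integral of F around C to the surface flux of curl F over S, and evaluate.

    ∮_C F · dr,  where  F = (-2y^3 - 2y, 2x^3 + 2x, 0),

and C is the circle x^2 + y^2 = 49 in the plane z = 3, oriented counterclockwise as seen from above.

Let S be the flat disk x^2 + y^2 ≤ 49 in the plane z = 3, with upward unit normal n̂ = ẑ. By Stokes' theorem,

    ∮_C F · dr = ∬_S (∇ × F) · n̂ dS = ∬_D (curl F)_z dA,

where D is the disk x^2 + y^2 ≤ 49.

Compute the curl of F = (-2y^3 - 2y, 2x^3 + 2x, 0):
    (∇ × F)_x = ∂F_z/∂y - ∂F_y/∂z = 0,
    (∇ × F)_y = ∂F_x/∂z - ∂F_z/∂x = 0,
    (∇ × F)_z = ∂F_y/∂x - ∂F_x/∂y = 6x^2 + 6y^2 + 4.

On z = 3, (curl F)_z = 6x^2 + 6y^2 + 4.

Convert to polar (x = r cos θ, y = r sin θ, dA = r dr dθ); the integrand becomes 6r^2 + 4, so

    ∬_D (curl F)_z dA = ∫_0^{2π} ∫_0^{7} (6r^2 + 4) · r dr dθ.

Inner (r from 0 to 7): 7399/2.
Outer (θ from 0 to 2π): 7399π.

Therefore ∮_C F · dr = 7399π.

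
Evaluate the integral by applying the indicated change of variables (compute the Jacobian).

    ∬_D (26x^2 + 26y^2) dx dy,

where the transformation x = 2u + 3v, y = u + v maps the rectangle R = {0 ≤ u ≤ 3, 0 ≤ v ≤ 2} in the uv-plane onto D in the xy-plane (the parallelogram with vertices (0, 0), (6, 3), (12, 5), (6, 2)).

Compute the Jacobian determinant of (x, y) with respect to (u, v):

    ∂(x,y)/∂(u,v) = | 2  3 | = (2)(1) - (3)(1) = -1.
                   | 1  1 |

Its absolute value is |J| = 1 (the area scaling factor).

Substituting x = 2u + 3v, y = u + v into the integrand,

    26x^2 + 26y^2 → 130u^2 + 364u v + 260v^2,

so the integral becomes

    ∬_R (130u^2 + 364u v + 260v^2) · |J| du dv = ∫_0^3 ∫_0^2 (130u^2 + 364u v + 260v^2) dv du.

Inner (v): 260u^2 + 728u + 2080/3.
Outer (u): 7696.

Therefore ∬_D (26x^2 + 26y^2) dx dy = 7696.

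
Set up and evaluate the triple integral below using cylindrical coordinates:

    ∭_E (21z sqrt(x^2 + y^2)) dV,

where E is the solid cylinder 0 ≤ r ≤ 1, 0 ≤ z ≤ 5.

In cylindrical coordinates, x = r cos(θ), y = r sin(θ), z = z, and dV = r dr dθ dz.

The integrand becomes 21r z, so

    ∭_E (21z sqrt(x^2 + y^2)) dV = ∫_{0}^{2π} ∫_{0}^{1} ∫_{0}^{5} (21r z) · r dz dr dθ.

Inner (z): 525r^2/2.
Middle (r from 0 to 1): 175/2.
Outer (θ): 175π.

Therefore the triple integral equals 175π.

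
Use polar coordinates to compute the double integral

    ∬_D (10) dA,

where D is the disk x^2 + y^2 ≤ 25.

The region D is 0 ≤ r ≤ 5, 0 ≤ θ ≤ 2π in polar coordinates, where x = r cos(θ), y = r sin(θ), and dA = r dr dθ.

Under the substitution, the integrand becomes 10, so

    ∬_D (10) dA = ∫_{0}^{2π} ∫_{0}^{5} (10) · r dr dθ.

Inner integral (in r): ∫_{0}^{5} (10) · r dr = 125.

Outer integral (in θ): ∫_{0}^{2π} (125) dθ = 250π.

Therefore ∬_D (10) dA = 250π.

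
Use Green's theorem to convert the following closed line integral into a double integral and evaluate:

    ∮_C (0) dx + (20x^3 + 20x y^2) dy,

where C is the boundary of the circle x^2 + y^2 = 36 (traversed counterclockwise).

Green's theorem converts the closed line integral into a double integral over the enclosed region D:

    ∮_C P dx + Q dy = ∬_D (∂Q/∂x - ∂P/∂y) dA.

Here P = 0, Q = 20x^3 + 20x y^2, so

    ∂Q/∂x = 60x^2 + 20y^2,    ∂P/∂y = 0,
    ∂Q/∂x - ∂P/∂y = 60x^2 + 20y^2.

D is the region x^2 + y^2 ≤ 36. Evaluating the double integral:

In polar coordinates (x = r cos θ, y = r sin θ, dA = r dr dθ) the integrand becomes 20r^2(cos(2θ) + 2), so

    ∬_D (60x^2 + 20y^2) dA = ∫_0^{2π} ∫_0^{6} (20r^2(cos(2θ) + 2)) · r dr dθ.

Inner (r from 0 to 6): 6480cos(2θ) + 12960.
Outer (θ from 0 to 2π): 25920π.

Therefore ∮_C P dx + Q dy = 25920π.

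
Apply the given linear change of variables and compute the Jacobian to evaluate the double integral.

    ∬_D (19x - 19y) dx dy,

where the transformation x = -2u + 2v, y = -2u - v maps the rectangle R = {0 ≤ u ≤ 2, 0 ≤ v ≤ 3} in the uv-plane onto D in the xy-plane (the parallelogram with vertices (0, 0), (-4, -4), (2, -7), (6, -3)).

Compute the Jacobian determinant of (x, y) with respect to (u, v):

    ∂(x,y)/∂(u,v) = | -2  2 | = (-2)(-1) - (2)(-2) = 6.
                   | -2  -1 |

Its absolute value is |J| = 6 (the area scaling factor).

Substituting x = -2u + 2v, y = -2u - v into the integrand,

    19x - 19y → 57v,

so the integral becomes

    ∬_R (57v) · |J| du dv = ∫_0^2 ∫_0^3 (342v) dv du.

Inner (v): 1539.
Outer (u): 3078.

Therefore ∬_D (19x - 19y) dx dy = 3078.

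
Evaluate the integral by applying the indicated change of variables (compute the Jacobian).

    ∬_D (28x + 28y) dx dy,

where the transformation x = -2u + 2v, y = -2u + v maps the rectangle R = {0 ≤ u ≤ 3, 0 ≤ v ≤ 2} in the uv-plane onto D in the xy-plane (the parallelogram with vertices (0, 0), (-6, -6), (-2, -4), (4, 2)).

Compute the Jacobian determinant of (x, y) with respect to (u, v):

    ∂(x,y)/∂(u,v) = | -2  2 | = (-2)(1) - (2)(-2) = 2.
                   | -2  1 |

Its absolute value is |J| = 2 (the area scaling factor).

Substituting x = -2u + 2v, y = -2u + v into the integrand,

    28x + 28y → -112u + 84v,

so the integral becomes

    ∬_R (-112u + 84v) · |J| du dv = ∫_0^3 ∫_0^2 (-224u + 168v) dv du.

Inner (v): 336 - 448u.
Outer (u): -1008.

Therefore ∬_D (28x + 28y) dx dy = -1008.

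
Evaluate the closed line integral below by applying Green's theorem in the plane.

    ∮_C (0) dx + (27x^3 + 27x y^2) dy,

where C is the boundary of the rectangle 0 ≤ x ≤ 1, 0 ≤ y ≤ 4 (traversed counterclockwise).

Green's theorem converts the closed line integral into a double integral over the enclosed region D:

    ∮_C P dx + Q dy = ∬_D (∂Q/∂x - ∂P/∂y) dA.

Here P = 0, Q = 27x^3 + 27x y^2, so

    ∂Q/∂x = 81x^2 + 27y^2,    ∂P/∂y = 0,
    ∂Q/∂x - ∂P/∂y = 81x^2 + 27y^2.

D is the region 0 ≤ x ≤ 1, 0 ≤ y ≤ 4. Evaluating the double integral:

    ∬_D (81x^2 + 27y^2) dA = ∫_0^{1} ∫_0^{4} (81x^2 + 27y^2) dy dx.

Inner (y from 0 to 4): 324x^2 + 576.
Outer (x from 0 to 1): 684.

Therefore ∮_C P dx + Q dy = 684.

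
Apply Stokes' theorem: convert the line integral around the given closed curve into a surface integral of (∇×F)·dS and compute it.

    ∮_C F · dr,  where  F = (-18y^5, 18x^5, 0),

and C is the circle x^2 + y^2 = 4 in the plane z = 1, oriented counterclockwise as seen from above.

Let S be the flat disk x^2 + y^2 ≤ 4 in the plane z = 1, with upward unit normal n̂ = ẑ. By Stokes' theorem,

    ∮_C F · dr = ∬_S (∇ × F) · n̂ dS = ∬_D (curl F)_z dA,

where D is the disk x^2 + y^2 ≤ 4.

Compute the curl of F = (-18y^5, 18x^5, 0):
    (∇ × F)_x = ∂F_z/∂y - ∂F_y/∂z = 0,
    (∇ × F)_y = ∂F_x/∂z - ∂F_z/∂x = 0,
    (∇ × F)_z = ∂F_y/∂x - ∂F_x/∂y = 90x^4 + 90y^4.

On z = 1, (curl F)_z = 90x^4 + 90y^4.

Convert to polar (x = r cos θ, y = r sin θ, dA = r dr dθ); the integrand becomes 90r^4(sin(θ)^4 + cos(θ)^4), so

    ∬_D (curl F)_z dA = ∫_0^{2π} ∫_0^{2} (90r^4(sin(θ)^4 + cos(θ)^4)) · r dr dθ.

Inner (r from 0 to 2): 960sin(θ)^4 + 960cos(θ)^4.
Outer (θ from 0 to 2π): 1440π.

Therefore ∮_C F · dr = 1440π.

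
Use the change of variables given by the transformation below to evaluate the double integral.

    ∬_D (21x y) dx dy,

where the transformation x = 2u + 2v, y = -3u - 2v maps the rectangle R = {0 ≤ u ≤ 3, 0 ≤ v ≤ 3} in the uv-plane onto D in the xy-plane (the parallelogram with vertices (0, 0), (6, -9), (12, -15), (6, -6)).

Compute the Jacobian determinant of (x, y) with respect to (u, v):

    ∂(x,y)/∂(u,v) = | 2  2 | = (2)(-2) - (2)(-3) = 2.
                   | -3  -2 |

Its absolute value is |J| = 2 (the area scaling factor).

Substituting x = 2u + 2v, y = -3u - 2v into the integrand,

    21x y → -126u^2 - 210u v - 84v^2,

so the integral becomes

    ∬_R (-126u^2 - 210u v - 84v^2) · |J| du dv = ∫_0^3 ∫_0^3 (-252u^2 - 420u v - 168v^2) dv du.

Inner (v): -756u^2 - 1890u - 1512.
Outer (u): -19845.

Therefore ∬_D (21x y) dx dy = -19845.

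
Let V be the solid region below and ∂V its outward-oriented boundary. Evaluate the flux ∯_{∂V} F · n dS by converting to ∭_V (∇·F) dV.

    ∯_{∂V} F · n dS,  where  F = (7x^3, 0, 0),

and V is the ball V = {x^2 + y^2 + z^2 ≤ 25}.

By the divergence theorem,

    ∯_{∂V} F · n dS = ∭_V (∇ · F) dV.

Compute the divergence:
    ∇ · F = ∂F_x/∂x + ∂F_y/∂y + ∂F_z/∂z = 21x^2 + 0 + 0 = 21x^2.

In spherical coordinates, x = ρ sin(φ) cos(θ), y = ρ sin(φ) sin(θ), z = ρ cos(φ), dV = ρ^2 sin(φ) dρ dφ dθ, with 0 ≤ ρ ≤ 5, 0 ≤ φ ≤ π, 0 ≤ θ ≤ 2π.

The integrand, after substitution and multiplying by the volume element, becomes (21ρ^2sin(φ)^2cos(θ)^2) · ρ^2 sin(φ), so

    ∭_V (∇·F) dV = ∫_0^{2π} ∫_0^{π} ∫_0^{5} (21ρ^2sin(φ)^2cos(θ)^2) · ρ^2 sin(φ) dρ dφ dθ.

Inner (ρ from 0 to 5): 13125sin(φ)^3cos(θ)^2.
Middle (φ from 0 to π): 17500cos(θ)^2.
Outer (θ from 0 to 2π): 17500π.

Therefore ∯_{∂V} F · n dS = 17500π.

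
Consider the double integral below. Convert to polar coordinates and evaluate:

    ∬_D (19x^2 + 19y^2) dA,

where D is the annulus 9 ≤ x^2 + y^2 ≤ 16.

The region D is 3 ≤ r ≤ 4, 0 ≤ θ ≤ 2π in polar coordinates, where x = r cos(θ), y = r sin(θ), and dA = r dr dθ.

Under the substitution, the integrand becomes 19r^2, so

    ∬_D (19x^2 + 19y^2) dA = ∫_{0}^{2π} ∫_{3}^{4} (19r^2) · r dr dθ.

Inner integral (in r): ∫_{3}^{4} (19r^2) · r dr = 3325/4.

Outer integral (in θ): ∫_{0}^{2π} (3325/4) dθ = 3325π/2.

Therefore ∬_D (19x^2 + 19y^2) dA = 3325π/2.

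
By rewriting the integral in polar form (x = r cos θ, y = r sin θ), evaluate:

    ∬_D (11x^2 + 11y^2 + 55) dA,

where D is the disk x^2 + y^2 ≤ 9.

The region D is 0 ≤ r ≤ 3, 0 ≤ θ ≤ 2π in polar coordinates, where x = r cos(θ), y = r sin(θ), and dA = r dr dθ.

Under the substitution, the integrand becomes 11r^2 + 55, so

    ∬_D (11x^2 + 11y^2 + 55) dA = ∫_{0}^{2π} ∫_{0}^{3} (11r^2 + 55) · r dr dθ.

Inner integral (in r): ∫_{0}^{3} (11r^2 + 55) · r dr = 1881/4.

Outer integral (in θ): ∫_{0}^{2π} (1881/4) dθ = 1881π/2.

Therefore ∬_D (11x^2 + 11y^2 + 55) dA = 1881π/2.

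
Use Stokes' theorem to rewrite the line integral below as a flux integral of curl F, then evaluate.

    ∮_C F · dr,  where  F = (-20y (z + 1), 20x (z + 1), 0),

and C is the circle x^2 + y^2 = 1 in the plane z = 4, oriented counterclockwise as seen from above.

Let S be the flat disk x^2 + y^2 ≤ 1 in the plane z = 4, with upward unit normal n̂ = ẑ. By Stokes' theorem,

    ∮_C F · dr = ∬_S (∇ × F) · n̂ dS = ∬_D (curl F)_z dA,

where D is the disk x^2 + y^2 ≤ 1.

Compute the curl of F = (-20y (z + 1), 20x (z + 1), 0):
    (∇ × F)_x = ∂F_z/∂y - ∂F_y/∂z = -20x,
    (∇ × F)_y = ∂F_x/∂z - ∂F_z/∂x = -20y,
    (∇ × F)_z = ∂F_y/∂x - ∂F_x/∂y = 40z + 40.

On z = 4, (curl F)_z = 200.

Convert to polar (x = r cos θ, y = r sin θ, dA = r dr dθ); the integrand becomes 200, so

    ∬_D (curl F)_z dA = ∫_0^{2π} ∫_0^{1} (200) · r dr dθ.

Inner (r from 0 to 1): 100.
Outer (θ from 0 to 2π): 200π.

Therefore ∮_C F · dr = 200π.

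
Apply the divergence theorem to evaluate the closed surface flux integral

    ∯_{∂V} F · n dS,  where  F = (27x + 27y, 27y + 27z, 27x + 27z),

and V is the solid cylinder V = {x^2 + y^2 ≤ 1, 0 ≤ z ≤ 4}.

By the divergence theorem,

    ∯_{∂V} F · n dS = ∭_V (∇ · F) dV.

Compute the divergence:
    ∇ · F = ∂F_x/∂x + ∂F_y/∂y + ∂F_z/∂z = 27 + 27 + 27 = 81.

In cylindrical coordinates, x = r cos(θ), y = r sin(θ), z = z, dV = r dr dθ dz, with 0 ≤ r ≤ 1, 0 ≤ θ ≤ 2π, 0 ≤ z ≤ 4.

The integrand, after substitution and multiplying by the volume element, becomes (81) · r, so

    ∭_V (∇·F) dV = ∫_0^{2π} ∫_0^{1} ∫_0^{4} (81) · r dz dr dθ.

Inner (z from 0 to 4): 324r.
Middle (r from 0 to 1): 162.
Outer (θ from 0 to 2π): 324π.

Therefore ∯_{∂V} F · n dS = 324π.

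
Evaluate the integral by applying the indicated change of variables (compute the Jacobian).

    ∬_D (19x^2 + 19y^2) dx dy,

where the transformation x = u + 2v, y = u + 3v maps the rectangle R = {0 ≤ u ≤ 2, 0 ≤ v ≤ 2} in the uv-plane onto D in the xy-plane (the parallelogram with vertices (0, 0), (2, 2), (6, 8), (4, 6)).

Compute the Jacobian determinant of (x, y) with respect to (u, v):

    ∂(x,y)/∂(u,v) = | 1  2 | = (1)(3) - (2)(1) = 1.
                   | 1  3 |

Its absolute value is |J| = 1 (the area scaling factor).

Substituting x = u + 2v, y = u + 3v into the integrand,

    19x^2 + 19y^2 → 38u^2 + 190u v + 247v^2,

so the integral becomes

    ∬_R (38u^2 + 190u v + 247v^2) · |J| du dv = ∫_0^2 ∫_0^2 (38u^2 + 190u v + 247v^2) dv du.

Inner (v): 76u^2 + 380u + 1976/3.
Outer (u): 2280.

Therefore ∬_D (19x^2 + 19y^2) dx dy = 2280.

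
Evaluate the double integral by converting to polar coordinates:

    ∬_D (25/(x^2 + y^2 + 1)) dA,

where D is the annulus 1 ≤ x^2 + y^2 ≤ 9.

The region D is 1 ≤ r ≤ 3, 0 ≤ θ ≤ 2π in polar coordinates, where x = r cos(θ), y = r sin(θ), and dA = r dr dθ.

Under the substitution, the integrand becomes 25/(r^2 + 1), so

    ∬_D (25/(x^2 + y^2 + 1)) dA = ∫_{0}^{2π} ∫_{1}^{3} (25/(r^2 + 1)) · r dr dθ.

Inner integral (in r): ∫_{1}^{3} (25/(r^2 + 1)) · r dr = 25log(5)/2.

Outer integral (in θ): ∫_{0}^{2π} (25log(5)/2) dθ = 25π log(5).

Therefore ∬_D (25/(x^2 + y^2 + 1)) dA = 25π log(5).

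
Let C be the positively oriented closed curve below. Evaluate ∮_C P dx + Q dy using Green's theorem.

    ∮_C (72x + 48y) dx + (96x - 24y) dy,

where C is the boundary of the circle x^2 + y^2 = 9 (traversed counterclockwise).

Green's theorem converts the closed line integral into a double integral over the enclosed region D:

    ∮_C P dx + Q dy = ∬_D (∂Q/∂x - ∂P/∂y) dA.

Here P = 72x + 48y, Q = 96x - 24y, so

    ∂Q/∂x = 96,    ∂P/∂y = 48,
    ∂Q/∂x - ∂P/∂y = 48.

D is the region x^2 + y^2 ≤ 9. Evaluating the double integral:

In polar coordinates (x = r cos θ, y = r sin θ, dA = r dr dθ) the integrand becomes 48, so

    ∬_D (48) dA = ∫_0^{2π} ∫_0^{3} (48) · r dr dθ.

Inner (r from 0 to 3): 216.
Outer (θ from 0 to 2π): 432π.

Therefore ∮_C P dx + Q dy = 432π.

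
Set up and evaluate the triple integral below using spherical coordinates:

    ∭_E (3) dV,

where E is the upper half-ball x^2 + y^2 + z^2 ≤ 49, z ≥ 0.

In spherical coordinates, x = ρ sin(φ) cos(θ), y = ρ sin(φ) sin(θ), z = ρ cos(φ), and dV = ρ^2 sin(φ) dρ dφ dθ.

The integrand becomes 3, so

    ∭_E (3) dV = ∫_{0}^{2π} ∫_{0}^{π/2} ∫_{0}^{7} (3) · ρ^2 sin(φ) dρ dφ dθ.

Inner (ρ): 343sin(φ).
Middle (φ): 343.
Outer (θ): 686π.

Therefore the triple integral equals 686π.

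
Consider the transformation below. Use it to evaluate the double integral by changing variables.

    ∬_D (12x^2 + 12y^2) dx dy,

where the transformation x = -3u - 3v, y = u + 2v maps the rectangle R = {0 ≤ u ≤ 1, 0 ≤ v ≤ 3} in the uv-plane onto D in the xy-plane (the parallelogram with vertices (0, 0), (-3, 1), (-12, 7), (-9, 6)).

Compute the Jacobian determinant of (x, y) with respect to (u, v):

    ∂(x,y)/∂(u,v) = | -3  -3 | = (-3)(2) - (-3)(1) = -3.
                   | 1  2 |

Its absolute value is |J| = 3 (the area scaling factor).

Substituting x = -3u - 3v, y = u + 2v into the integrand,

    12x^2 + 12y^2 → 120u^2 + 264u v + 156v^2,

so the integral becomes

    ∬_R (120u^2 + 264u v + 156v^2) · |J| du dv = ∫_0^1 ∫_0^3 (360u^2 + 792u v + 468v^2) dv du.

Inner (v): 1080u^2 + 3564u + 4212.
Outer (u): 6354.

Therefore ∬_D (12x^2 + 12y^2) dx dy = 6354.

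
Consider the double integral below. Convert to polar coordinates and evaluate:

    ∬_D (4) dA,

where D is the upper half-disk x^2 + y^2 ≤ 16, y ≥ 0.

The region D is 0 ≤ r ≤ 4, 0 ≤ θ ≤ π in polar coordinates, where x = r cos(θ), y = r sin(θ), and dA = r dr dθ.

Under the substitution, the integrand becomes 4, so

    ∬_D (4) dA = ∫_{0}^{π} ∫_{0}^{4} (4) · r dr dθ.

Inner integral (in r): ∫_{0}^{4} (4) · r dr = 32.

Outer integral (in θ): ∫_{0}^{π} (32) dθ = 32π.

Therefore ∬_D (4) dA = 32π.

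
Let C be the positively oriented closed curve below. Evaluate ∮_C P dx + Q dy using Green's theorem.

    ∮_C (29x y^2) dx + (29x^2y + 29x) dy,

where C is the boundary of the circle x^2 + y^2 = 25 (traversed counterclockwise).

Green's theorem converts the closed line integral into a double integral over the enclosed region D:

    ∮_C P dx + Q dy = ∬_D (∂Q/∂x - ∂P/∂y) dA.

Here P = 29x y^2, Q = 29x^2y + 29x, so

    ∂Q/∂x = 58x y + 29,    ∂P/∂y = 58x y,
    ∂Q/∂x - ∂P/∂y = 29.

D is the region x^2 + y^2 ≤ 25. Evaluating the double integral:

In polar coordinates (x = r cos θ, y = r sin θ, dA = r dr dθ) the integrand becomes 29, so

    ∬_D (29) dA = ∫_0^{2π} ∫_0^{5} (29) · r dr dθ.

Inner (r from 0 to 5): 725/2.
Outer (θ from 0 to 2π): 725π.

Therefore ∮_C P dx + Q dy = 725π.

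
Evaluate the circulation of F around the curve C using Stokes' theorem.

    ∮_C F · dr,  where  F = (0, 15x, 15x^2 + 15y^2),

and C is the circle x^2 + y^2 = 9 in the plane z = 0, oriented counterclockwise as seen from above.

Let S be the flat disk x^2 + y^2 ≤ 9 in the plane z = 0, with upward unit normal n̂ = ẑ. By Stokes' theorem,

    ∮_C F · dr = ∬_S (∇ × F) · n̂ dS = ∬_D (curl F)_z dA,

where D is the disk x^2 + y^2 ≤ 9.

Compute the curl of F = (0, 15x, 15x^2 + 15y^2):
    (∇ × F)_x = ∂F_z/∂y - ∂F_y/∂z = 30y,
    (∇ × F)_y = ∂F_x/∂z - ∂F_z/∂x = -30x,
    (∇ × F)_z = ∂F_y/∂x - ∂F_x/∂y = 15.

On z = 0, (curl F)_z = 15.

Convert to polar (x = r cos θ, y = r sin θ, dA = r dr dθ); the integrand becomes 15, so

    ∬_D (curl F)_z dA = ∫_0^{2π} ∫_0^{3} (15) · r dr dθ.

Inner (r from 0 to 3): 135/2.
Outer (θ from 0 to 2π): 135π.

Therefore ∮_C F · dr = 135π.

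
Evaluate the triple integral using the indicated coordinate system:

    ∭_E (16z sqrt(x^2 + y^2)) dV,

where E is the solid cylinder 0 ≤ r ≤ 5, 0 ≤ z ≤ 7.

In cylindrical coordinates, x = r cos(θ), y = r sin(θ), z = z, and dV = r dr dθ dz.

The integrand becomes 16r z, so

    ∭_E (16z sqrt(x^2 + y^2)) dV = ∫_{0}^{2π} ∫_{0}^{5} ∫_{0}^{7} (16r z) · r dz dr dθ.

Inner (z): 392r^2.
Middle (r from 0 to 5): 49000/3.
Outer (θ): 98000π/3.

Therefore the triple integral equals 98000π/3.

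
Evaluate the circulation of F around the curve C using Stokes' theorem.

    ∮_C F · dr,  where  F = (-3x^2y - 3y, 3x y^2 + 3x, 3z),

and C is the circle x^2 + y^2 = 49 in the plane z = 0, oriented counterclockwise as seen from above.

Let S be the flat disk x^2 + y^2 ≤ 49 in the plane z = 0, with upward unit normal n̂ = ẑ. By Stokes' theorem,

    ∮_C F · dr = ∬_S (∇ × F) · n̂ dS = ∬_D (curl F)_z dA,

where D is the disk x^2 + y^2 ≤ 49.

Compute the curl of F = (-3x^2y - 3y, 3x y^2 + 3x, 3z):
    (∇ × F)_x = ∂F_z/∂y - ∂F_y/∂z = 0,
    (∇ × F)_y = ∂F_x/∂z - ∂F_z/∂x = 0,
    (∇ × F)_z = ∂F_y/∂x - ∂F_x/∂y = 3x^2 + 3y^2 + 6.

On z = 0, (curl F)_z = 3x^2 + 3y^2 + 6.

Convert to polar (x = r cos θ, y = r sin θ, dA = r dr dθ); the integrand becomes 3r^2 + 6, so

    ∬_D (curl F)_z dA = ∫_0^{2π} ∫_0^{7} (3r^2 + 6) · r dr dθ.

Inner (r from 0 to 7): 7791/4.
Outer (θ from 0 to 2π): 7791π/2.

Therefore ∮_C F · dr = 7791π/2.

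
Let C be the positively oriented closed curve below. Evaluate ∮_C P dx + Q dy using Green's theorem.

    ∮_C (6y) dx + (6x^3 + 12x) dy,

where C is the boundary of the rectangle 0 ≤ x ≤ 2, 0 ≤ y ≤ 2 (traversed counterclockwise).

Green's theorem converts the closed line integral into a double integral over the enclosed region D:

    ∮_C P dx + Q dy = ∬_D (∂Q/∂x - ∂P/∂y) dA.

Here P = 6y, Q = 6x^3 + 12x, so

    ∂Q/∂x = 18x^2 + 12,    ∂P/∂y = 6,
    ∂Q/∂x - ∂P/∂y = 18x^2 + 6.

D is the region 0 ≤ x ≤ 2, 0 ≤ y ≤ 2. Evaluating the double integral:

    ∬_D (18x^2 + 6) dA = ∫_0^{2} ∫_0^{2} (18x^2 + 6) dy dx.

Inner (y from 0 to 2): 36x^2 + 12.
Outer (x from 0 to 2): 120.

Therefore ∮_C P dx + Q dy = 120.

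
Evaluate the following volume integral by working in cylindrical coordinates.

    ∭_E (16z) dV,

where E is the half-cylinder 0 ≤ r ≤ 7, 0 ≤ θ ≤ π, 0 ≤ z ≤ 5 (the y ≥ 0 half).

In cylindrical coordinates, x = r cos(θ), y = r sin(θ), z = z, and dV = r dr dθ dz.

The integrand becomes 16z, so

    ∭_E (16z) dV = ∫_{0}^{π} ∫_{0}^{7} ∫_{0}^{5} (16z) · r dz dr dθ.

Inner (z): 200r.
Middle (r from 0 to 7): 4900.
Outer (θ): 4900π.

Therefore the triple integral equals 4900π.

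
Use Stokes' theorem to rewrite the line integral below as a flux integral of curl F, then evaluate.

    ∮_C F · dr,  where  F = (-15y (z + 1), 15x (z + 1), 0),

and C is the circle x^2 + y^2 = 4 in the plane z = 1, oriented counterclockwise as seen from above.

Let S be the flat disk x^2 + y^2 ≤ 4 in the plane z = 1, with upward unit normal n̂ = ẑ. By Stokes' theorem,

    ∮_C F · dr = ∬_S (∇ × F) · n̂ dS = ∬_D (curl F)_z dA,

where D is the disk x^2 + y^2 ≤ 4.

Compute the curl of F = (-15y (z + 1), 15x (z + 1), 0):
    (∇ × F)_x = ∂F_z/∂y - ∂F_y/∂z = -15x,
    (∇ × F)_y = ∂F_x/∂z - ∂F_z/∂x = -15y,
    (∇ × F)_z = ∂F_y/∂x - ∂F_x/∂y = 30z + 30.

On z = 1, (curl F)_z = 60.

Convert to polar (x = r cos θ, y = r sin θ, dA = r dr dθ); the integrand becomes 60, so

    ∬_D (curl F)_z dA = ∫_0^{2π} ∫_0^{2} (60) · r dr dθ.

Inner (r from 0 to 2): 120.
Outer (θ from 0 to 2π): 240π.

Therefore ∮_C F · dr = 240π.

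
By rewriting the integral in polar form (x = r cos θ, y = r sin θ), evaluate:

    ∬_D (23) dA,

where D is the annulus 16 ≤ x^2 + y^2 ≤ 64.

The region D is 4 ≤ r ≤ 8, 0 ≤ θ ≤ 2π in polar coordinates, where x = r cos(θ), y = r sin(θ), and dA = r dr dθ.

Under the substitution, the integrand becomes 23, so

    ∬_D (23) dA = ∫_{0}^{2π} ∫_{4}^{8} (23) · r dr dθ.

Inner integral (in r): ∫_{4}^{8} (23) · r dr = 552.

Outer integral (in θ): ∫_{0}^{2π} (552) dθ = 1104π.

Therefore ∬_D (23) dA = 1104π.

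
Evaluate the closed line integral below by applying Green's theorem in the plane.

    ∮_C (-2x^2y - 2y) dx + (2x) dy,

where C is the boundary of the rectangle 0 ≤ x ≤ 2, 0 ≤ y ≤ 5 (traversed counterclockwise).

Green's theorem converts the closed line integral into a double integral over the enclosed region D:

    ∮_C P dx + Q dy = ∬_D (∂Q/∂x - ∂P/∂y) dA.

Here P = -2x^2y - 2y, Q = 2x, so

    ∂Q/∂x = 2,    ∂P/∂y = -2x^2 - 2,
    ∂Q/∂x - ∂P/∂y = 2x^2 + 4.

D is the region 0 ≤ x ≤ 2, 0 ≤ y ≤ 5. Evaluating the double integral:

    ∬_D (2x^2 + 4) dA = ∫_0^{2} ∫_0^{5} (2x^2 + 4) dy dx.

Inner (y from 0 to 5): 10x^2 + 20.
Outer (x from 0 to 2): 200/3.

Therefore ∮_C P dx + Q dy = 200/3.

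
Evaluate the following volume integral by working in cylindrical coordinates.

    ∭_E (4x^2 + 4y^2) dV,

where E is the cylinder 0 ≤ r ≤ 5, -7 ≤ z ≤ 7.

In cylindrical coordinates, x = r cos(θ), y = r sin(θ), z = z, and dV = r dr dθ dz.

The integrand becomes 4r^2, so

    ∭_E (4x^2 + 4y^2) dV = ∫_{0}^{2π} ∫_{0}^{5} ∫_{-7}^{7} (4r^2) · r dz dr dθ.

Inner (z): 56r^3.
Middle (r from 0 to 5): 8750.
Outer (θ): 17500π.

Therefore the triple integral equals 17500π.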